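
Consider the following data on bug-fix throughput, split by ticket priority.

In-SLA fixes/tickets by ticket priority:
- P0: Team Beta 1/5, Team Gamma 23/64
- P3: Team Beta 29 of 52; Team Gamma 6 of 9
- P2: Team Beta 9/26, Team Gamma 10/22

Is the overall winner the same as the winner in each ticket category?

P0: Team Beta 1/5 = 20.0%, Team Gamma 23/64 = 35.9% → Team Gamma
P3: Team Beta 29/52 = 55.8%, Team Gamma 6/9 = 66.7% → Team Gamma
P2: Team Beta 9/26 = 34.6%, Team Gamma 10/22 = 45.5% → Team Gamma
Overall: Team Beta 39/83 = 47.0%, Team Gamma 39/95 = 41.1% → Team Beta
Team Gamma wins each ticket group but Team Beta wins overall — the comparison reverses. Team Gamma's tickets skew toward P0, which has a lower base rate.

No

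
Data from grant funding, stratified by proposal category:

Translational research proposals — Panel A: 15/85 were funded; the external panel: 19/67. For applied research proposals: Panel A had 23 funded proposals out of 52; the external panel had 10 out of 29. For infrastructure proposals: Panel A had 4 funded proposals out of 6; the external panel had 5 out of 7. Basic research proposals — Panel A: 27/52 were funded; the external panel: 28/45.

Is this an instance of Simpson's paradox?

No

Translational research: Panel A 15/85 = 17.6%, the external panel 19/67 = 28.4% → the external panel
Applied research: Panel A 23/52 = 44.2%, the external panel 10/29 = 34.5% → Panel A
Infrastructure: Panel A 4/6 = 66.7%, the external panel 5/7 = 71.4% → the external panel
Basic research: Panel A 27/52 = 51.9%, the external panel 28/45 = 62.2% → the external panel
Overall: Panel A 69/195 = 35.4%, the external panel 62/148 = 41.9% → the external panel
Neither sweeps: Panel A wins 1 of 4 groups, the external panel wins 3. The external panel wins overall but not every group — no Simpson reversal.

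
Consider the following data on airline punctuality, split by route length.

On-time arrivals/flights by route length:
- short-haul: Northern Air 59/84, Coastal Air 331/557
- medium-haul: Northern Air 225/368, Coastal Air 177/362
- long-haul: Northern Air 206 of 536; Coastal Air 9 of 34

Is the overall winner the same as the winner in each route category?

No

Short-haul: Northern Air 59/84 = 70.2%, Coastal Air 331/557 = 59.4% → Northern Air
Medium-haul: Northern Air 225/368 = 61.1%, Coastal Air 177/362 = 48.9% → Northern Air
Long-haul: Northern Air 206/536 = 38.4%, Coastal Air 9/34 = 26.5% → Northern Air
Overall: Northern Air 490/988 = 49.6%, Coastal Air 517/953 = 54.2% → Coastal Air
Northern Air wins each route group but Coastal Air wins overall — the comparison reverses. Northern Air's flights skew toward long-haul, which has a lower base rate.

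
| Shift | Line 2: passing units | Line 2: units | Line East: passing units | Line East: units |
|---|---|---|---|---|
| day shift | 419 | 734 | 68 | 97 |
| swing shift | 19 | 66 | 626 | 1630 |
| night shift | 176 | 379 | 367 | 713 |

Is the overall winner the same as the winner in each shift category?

Day shift: Line 2 419/734 = 57.1%, Line East 68/97 = 70.1% → Line East
Swing shift: Line 2 19/66 = 28.8%, Line East 626/1630 = 38.4% → Line East
Night shift: Line 2 176/379 = 46.4%, Line East 367/713 = 51.5% → Line East
Overall: Line 2 614/1179 = 52.1%, Line East 1061/2440 = 43.5% → Line 2
Line East wins each shift group but Line 2 wins overall — the comparison reverses. Line East's units skew toward swing shift, which has a lower base rate.

No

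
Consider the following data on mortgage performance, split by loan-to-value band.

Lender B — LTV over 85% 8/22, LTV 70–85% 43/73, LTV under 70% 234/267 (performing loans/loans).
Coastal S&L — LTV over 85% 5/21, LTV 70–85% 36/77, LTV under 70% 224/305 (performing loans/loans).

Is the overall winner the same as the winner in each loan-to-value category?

LTV over 85%: Lender B 8/22 = 36.4%, Coastal S&L 5/21 = 23.8% → Lender B
LTV 70–85%: Lender B 43/73 = 58.9%, Coastal S&L 36/77 = 46.8% → Lender B
LTV under 70%: Lender B 234/267 = 87.6%, Coastal S&L 224/305 = 73.4% → Lender B
Overall: Lender B 285/362 = 78.7%, Coastal S&L 265/403 = 65.8% → Lender B
Lender B wins overall and in every loan-to-value group — no reversal.

Yes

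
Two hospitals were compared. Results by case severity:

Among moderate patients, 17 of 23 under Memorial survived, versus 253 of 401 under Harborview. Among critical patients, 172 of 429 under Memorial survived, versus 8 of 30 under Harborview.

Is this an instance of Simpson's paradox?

Yes

Moderate: Memorial 17/23 = 73.9%, Harborview 253/401 = 63.1% → Memorial
Critical: Memorial 172/429 = 40.1%, Harborview 8/30 = 26.7% → Memorial
Overall: Memorial 189/452 = 41.8%, Harborview 261/431 = 60.6% → Harborview
Memorial wins each case group but Harborview wins overall — the comparison reverses. Memorial's patients skew toward critical, which has a lower base rate.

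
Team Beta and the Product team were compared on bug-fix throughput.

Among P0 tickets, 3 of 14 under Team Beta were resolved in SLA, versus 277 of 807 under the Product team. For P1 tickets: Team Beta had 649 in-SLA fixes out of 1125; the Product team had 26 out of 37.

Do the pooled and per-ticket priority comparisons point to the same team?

P0: Team Beta 3/14 = 21.4%, the Product team 277/807 = 34.3% → the Product team
P1: Team Beta 649/1125 = 57.7%, the Product team 26/37 = 70.3% → the Product team
Overall: Team Beta 652/1139 = 57.2%, the Product team 303/844 = 35.9% → Team Beta
The Product team wins each ticket group but Team Beta wins overall — the comparison reverses. The Product team's tickets skew toward P0, which has a lower base rate.

No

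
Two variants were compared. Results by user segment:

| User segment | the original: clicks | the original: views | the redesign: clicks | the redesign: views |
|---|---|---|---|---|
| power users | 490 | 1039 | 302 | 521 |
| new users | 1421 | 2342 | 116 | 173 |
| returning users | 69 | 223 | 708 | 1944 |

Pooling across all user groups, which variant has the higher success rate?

Power users: the original 490/1039 = 47.2%, the redesign 302/521 = 58.0% → the redesign
New users: the original 1421/2342 = 60.7%, the redesign 116/173 = 67.1% → the redesign
Returning users: the original 69/223 = 30.9%, the redesign 708/1944 = 36.4% → the redesign
Overall: the original 1980/3604 = 54.9%, the redesign 1126/2638 = 42.7% → the original
(The redesign wins every user group but the original wins overall — the redesign's views skew toward the low-rate returning users group.)

the original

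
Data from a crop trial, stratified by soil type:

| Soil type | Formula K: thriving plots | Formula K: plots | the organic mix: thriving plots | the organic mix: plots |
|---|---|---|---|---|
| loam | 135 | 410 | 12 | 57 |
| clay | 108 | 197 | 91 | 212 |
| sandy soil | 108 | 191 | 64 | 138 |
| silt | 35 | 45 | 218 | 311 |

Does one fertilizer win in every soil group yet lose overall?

Yes

Loam: Formula K 135/410 = 32.9%, the organic mix 12/57 = 21.1% → Formula K
Clay: Formula K 108/197 = 54.8%, the organic mix 91/212 = 42.9% → Formula K
Sandy soil: Formula K 108/191 = 56.5%, the organic mix 64/138 = 46.4% → Formula K
Silt: Formula K 35/45 = 77.8%, the organic mix 218/311 = 70.1% → Formula K
Overall: Formula K 386/843 = 45.8%, the organic mix 385/718 = 53.6% → the organic mix
Formula K wins each soil group but the organic mix wins overall — the comparison reverses. Formula K's plots skew toward loam, which has a lower base rate.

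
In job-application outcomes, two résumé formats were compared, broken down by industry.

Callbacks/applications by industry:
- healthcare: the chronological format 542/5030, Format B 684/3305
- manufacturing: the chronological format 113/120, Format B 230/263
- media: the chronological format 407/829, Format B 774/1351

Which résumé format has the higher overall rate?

Format B

Healthcare: the chronological format 542/5030 = 10.8%, Format B 684/3305 = 20.7% → Format B
Manufacturing: the chronological format 113/120 = 94.2%, Format B 230/263 = 87.5% → the chronological format
Media: the chronological format 407/829 = 49.1%, Format B 774/1351 = 57.3% → Format B
Overall: the chronological format 1062/5979 = 17.8%, Format B 1688/4919 = 34.3% → Format B
(Neither sweeps every industry group, but Format B has the higher pooled rate.)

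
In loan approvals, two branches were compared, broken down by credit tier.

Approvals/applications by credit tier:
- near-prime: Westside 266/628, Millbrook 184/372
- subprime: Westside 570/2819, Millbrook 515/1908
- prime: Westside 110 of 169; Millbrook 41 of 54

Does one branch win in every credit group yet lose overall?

No

Near-prime: Westside 266/628 = 42.4%, Millbrook 184/372 = 49.5% → Millbrook
Subprime: Westside 570/2819 = 20.2%, Millbrook 515/1908 = 27.0% → Millbrook
Prime: Westside 110/169 = 65.1%, Millbrook 41/54 = 75.9% → Millbrook
Overall: Westside 946/3616 = 26.2%, Millbrook 740/2334 = 31.7% → Millbrook
Millbrook wins overall and in every credit group — no reversal.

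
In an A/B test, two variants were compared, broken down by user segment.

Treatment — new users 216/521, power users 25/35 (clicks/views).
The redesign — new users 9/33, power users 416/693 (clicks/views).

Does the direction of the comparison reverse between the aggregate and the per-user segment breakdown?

New users: Treatment 216/521 = 41.5%, the redesign 9/33 = 27.3% → Treatment
Power users: Treatment 25/35 = 71.4%, the redesign 416/693 = 60.0% → Treatment
Overall: Treatment 241/556 = 43.3%, the redesign 425/726 = 58.5% → the redesign
Treatment wins each user group but the redesign wins overall — the comparison reverses. Treatment's views skew toward new users, which has a lower base rate.

Yes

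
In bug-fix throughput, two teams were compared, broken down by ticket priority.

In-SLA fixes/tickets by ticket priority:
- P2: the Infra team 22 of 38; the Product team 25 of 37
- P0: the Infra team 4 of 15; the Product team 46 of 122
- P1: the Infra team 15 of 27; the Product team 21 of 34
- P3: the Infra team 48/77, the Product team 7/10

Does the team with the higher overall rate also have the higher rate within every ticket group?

P2: the Infra team 22/38 = 57.9%, the Product team 25/37 = 67.6% → the Product team
P0: the Infra team 4/15 = 26.7%, the Product team 46/122 = 37.7% → the Product team
P1: the Infra team 15/27 = 55.6%, the Product team 21/34 = 61.8% → the Product team
P3: the Infra team 48/77 = 62.3%, the Product team 7/10 = 70.0% → the Product team
Overall: the Infra team 89/157 = 56.7%, the Product team 99/203 = 48.8% → the Infra team
The Product team wins each ticket group but the Infra team wins overall — the comparison reverses. The Product team's tickets skew toward P0, which has a lower base rate.

No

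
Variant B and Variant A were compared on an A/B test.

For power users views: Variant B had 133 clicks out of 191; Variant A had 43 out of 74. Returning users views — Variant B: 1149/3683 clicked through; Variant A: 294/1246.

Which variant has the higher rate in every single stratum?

Variant B

Power users: Variant B 133/191 = 69.6%, Variant A 43/74 = 58.1% → Variant B
Returning users: Variant B 1149/3683 = 31.2%, Variant A 294/1246 = 23.6% → Variant B
Variant B has the higher rate in both groups.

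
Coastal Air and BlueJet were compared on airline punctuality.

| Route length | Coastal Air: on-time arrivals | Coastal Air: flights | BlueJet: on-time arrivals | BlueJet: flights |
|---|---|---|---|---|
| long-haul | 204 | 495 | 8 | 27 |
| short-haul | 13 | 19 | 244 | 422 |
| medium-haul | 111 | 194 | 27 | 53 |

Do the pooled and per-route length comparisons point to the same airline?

Long-haul: Coastal Air 204/495 = 41.2%, BlueJet 8/27 = 29.6% → Coastal Air
Short-haul: Coastal Air 13/19 = 68.4%, BlueJet 244/422 = 57.8% → Coastal Air
Medium-haul: Coastal Air 111/194 = 57.2%, BlueJet 27/53 = 50.9% → Coastal Air
Overall: Coastal Air 328/708 = 46.3%, BlueJet 279/502 = 55.6% → BlueJet
Coastal Air wins each route group but BlueJet wins overall — the comparison reverses. Coastal Air's flights skew toward long-haul, which has a lower base rate.

No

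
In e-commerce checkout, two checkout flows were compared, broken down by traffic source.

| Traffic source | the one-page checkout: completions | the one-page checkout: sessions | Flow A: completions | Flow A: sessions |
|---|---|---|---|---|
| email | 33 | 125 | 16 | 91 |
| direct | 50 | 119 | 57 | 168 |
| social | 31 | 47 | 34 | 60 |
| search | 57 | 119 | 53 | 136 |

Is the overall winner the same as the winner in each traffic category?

Yes

Email: the one-page checkout 33/125 = 26.4%, Flow A 16/91 = 17.6% → the one-page checkout
Direct: the one-page checkout 50/119 = 42.0%, Flow A 57/168 = 33.9% → the one-page checkout
Social: the one-page checkout 31/47 = 66.0%, Flow A 34/60 = 56.7% → the one-page checkout
Search: the one-page checkout 57/119 = 47.9%, Flow A 53/136 = 39.0% → the one-page checkout
Overall: the one-page checkout 171/410 = 41.7%, Flow A 160/455 = 35.2% → the one-page checkout
The one-page checkout wins overall and in every traffic group — no reversal.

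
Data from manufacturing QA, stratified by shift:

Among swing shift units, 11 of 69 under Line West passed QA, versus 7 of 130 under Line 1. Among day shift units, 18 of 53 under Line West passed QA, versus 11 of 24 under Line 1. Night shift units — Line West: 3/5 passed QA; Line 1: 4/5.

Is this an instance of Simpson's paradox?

Swing shift: Line West 11/69 = 15.9%, Line 1 7/130 = 5.4% → Line West
Day shift: Line West 18/53 = 34.0%, Line 1 11/24 = 45.8% → Line 1
Night shift: Line West 3/5 = 60.0%, Line 1 4/5 = 80.0% → Line 1
Overall: Line West 32/127 = 25.2%, Line 1 22/159 = 13.8% → Line West
Neither sweeps: Line West wins 1 of 3 groups, Line 1 wins 2. Line West wins overall but not every group — no Simpson reversal.

No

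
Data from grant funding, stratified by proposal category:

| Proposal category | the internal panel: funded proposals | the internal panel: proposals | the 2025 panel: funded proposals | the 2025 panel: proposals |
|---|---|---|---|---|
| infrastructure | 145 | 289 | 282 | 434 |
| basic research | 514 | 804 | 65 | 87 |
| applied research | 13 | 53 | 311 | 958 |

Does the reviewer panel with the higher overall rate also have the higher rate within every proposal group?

No

Infrastructure: the internal panel 145/289 = 50.2%, the 2025 panel 282/434 = 65.0% → the 2025 panel
Basic research: the internal panel 514/804 = 63.9%, the 2025 panel 65/87 = 74.7% → the 2025 panel
Applied research: the internal panel 13/53 = 24.5%, the 2025 panel 311/958 = 32.5% → the 2025 panel
Overall: the internal panel 672/1146 = 58.6%, the 2025 panel 658/1479 = 44.5% → the internal panel
The 2025 panel wins each proposal group but the internal panel wins overall — the comparison reverses. The 2025 panel's proposals skew toward applied research, which has a lower base rate.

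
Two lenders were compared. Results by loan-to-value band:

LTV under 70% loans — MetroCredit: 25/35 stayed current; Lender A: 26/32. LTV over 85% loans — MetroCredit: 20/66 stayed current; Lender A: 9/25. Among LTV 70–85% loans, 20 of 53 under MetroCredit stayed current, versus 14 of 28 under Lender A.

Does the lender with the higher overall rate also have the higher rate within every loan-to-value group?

Yes

LTV under 70%: MetroCredit 25/35 = 71.4%, Lender A 26/32 = 81.2% → Lender A
LTV over 85%: MetroCredit 20/66 = 30.3%, Lender A 9/25 = 36.0% → Lender A
LTV 70–85%: MetroCredit 20/53 = 37.7%, Lender A 14/28 = 50.0% → Lender A
Overall: MetroCredit 65/154 = 42.2%, Lender A 49/85 = 57.6% → Lender A
Lender A wins overall and in every loan-to-value group — no reversal.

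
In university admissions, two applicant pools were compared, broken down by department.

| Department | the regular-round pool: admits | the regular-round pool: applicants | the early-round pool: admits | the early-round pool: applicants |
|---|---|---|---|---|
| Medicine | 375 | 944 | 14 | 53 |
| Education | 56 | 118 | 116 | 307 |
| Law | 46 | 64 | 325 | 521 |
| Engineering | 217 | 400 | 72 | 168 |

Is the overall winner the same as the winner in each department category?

Medicine: the regular-round pool 375/944 = 39.7%, the early-round pool 14/53 = 26.4% → the regular-round pool
Education: the regular-round pool 56/118 = 47.5%, the early-round pool 116/307 = 37.8% → the regular-round pool
Law: the regular-round pool 46/64 = 71.9%, the early-round pool 325/521 = 62.4% → the regular-round pool
Engineering: the regular-round pool 217/400 = 54.2%, the early-round pool 72/168 = 42.9% → the regular-round pool
Overall: the regular-round pool 694/1526 = 45.5%, the early-round pool 527/1049 = 50.2% → the early-round pool
The regular-round pool wins each department group but the early-round pool wins overall — the comparison reverses. The regular-round pool's applicants skew toward Medicine, which has a lower base rate.

No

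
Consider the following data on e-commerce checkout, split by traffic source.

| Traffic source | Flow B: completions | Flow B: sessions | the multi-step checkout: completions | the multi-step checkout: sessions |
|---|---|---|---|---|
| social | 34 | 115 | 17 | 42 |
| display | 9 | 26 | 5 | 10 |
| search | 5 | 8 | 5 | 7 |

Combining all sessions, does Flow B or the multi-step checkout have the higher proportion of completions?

the multi-step checkout

Social: Flow B 34/115 = 29.6%, the multi-step checkout 17/42 = 40.5% → the multi-step checkout
Display: Flow B 9/26 = 34.6%, the multi-step checkout 5/10 = 50.0% → the multi-step checkout
Search: Flow B 5/8 = 62.5%, the multi-step checkout 5/7 = 71.4% → the multi-step checkout
Overall: Flow B 48/149 = 32.2%, the multi-step checkout 27/59 = 45.8% → the multi-step checkout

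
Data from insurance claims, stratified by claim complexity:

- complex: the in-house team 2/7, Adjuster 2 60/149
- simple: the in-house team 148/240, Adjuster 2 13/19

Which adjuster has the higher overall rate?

Complex: the in-house team 2/7 = 28.6%, Adjuster 2 60/149 = 40.3% → Adjuster 2
Simple: the in-house team 148/240 = 61.7%, Adjuster 2 13/19 = 68.4% → Adjuster 2
Overall: the in-house team 150/247 = 60.7%, Adjuster 2 73/168 = 43.5% → the in-house team
(Adjuster 2 wins every claim group but the in-house team wins overall — Adjuster 2's claims skew toward the low-rate complex group.)

the in-house team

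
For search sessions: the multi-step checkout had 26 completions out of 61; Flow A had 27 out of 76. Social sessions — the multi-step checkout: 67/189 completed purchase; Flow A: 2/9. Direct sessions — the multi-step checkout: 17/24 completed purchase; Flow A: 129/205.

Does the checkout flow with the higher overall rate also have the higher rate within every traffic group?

Search: the multi-step checkout 26/61 = 42.6%, Flow A 27/76 = 35.5% → the multi-step checkout
Social: the multi-step checkout 67/189 = 35.4%, Flow A 2/9 = 22.2% → the multi-step checkout
Direct: the multi-step checkout 17/24 = 70.8%, Flow A 129/205 = 62.9% → the multi-step checkout
Overall: the multi-step checkout 110/274 = 40.1%, Flow A 158/290 = 54.5% → Flow A
The multi-step checkout wins each traffic group but Flow A wins overall — the comparison reverses. The multi-step checkout's sessions skew toward social, which has a lower base rate.

No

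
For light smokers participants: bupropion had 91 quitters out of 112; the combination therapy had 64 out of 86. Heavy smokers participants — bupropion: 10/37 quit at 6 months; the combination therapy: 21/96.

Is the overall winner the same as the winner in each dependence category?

Yes

Light smokers: bupropion 91/112 = 81.2%, the combination therapy 64/86 = 74.4% → bupropion
Heavy smokers: bupropion 10/37 = 27.0%, the combination therapy 21/96 = 21.9% → bupropion
Overall: bupropion 101/149 = 67.8%, the combination therapy 85/182 = 46.7% → bupropion
Bupropion wins overall and in every dependence group — no reversal.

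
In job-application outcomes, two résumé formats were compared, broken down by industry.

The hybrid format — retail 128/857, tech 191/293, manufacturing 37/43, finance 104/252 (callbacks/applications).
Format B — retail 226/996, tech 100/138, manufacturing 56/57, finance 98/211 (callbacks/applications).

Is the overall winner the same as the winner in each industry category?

Yes

Retail: the hybrid format 128/857 = 14.9%, Format B 226/996 = 22.7% → Format B
Tech: the hybrid format 191/293 = 65.2%, Format B 100/138 = 72.5% → Format B
Manufacturing: the hybrid format 37/43 = 86.0%, Format B 56/57 = 98.2% → Format B
Finance: the hybrid format 104/252 = 41.3%, Format B 98/211 = 46.4% → Format B
Overall: the hybrid format 460/1445 = 31.8%, Format B 480/1402 = 34.2% → Format B
Format B wins overall and in every industry group — no reversal.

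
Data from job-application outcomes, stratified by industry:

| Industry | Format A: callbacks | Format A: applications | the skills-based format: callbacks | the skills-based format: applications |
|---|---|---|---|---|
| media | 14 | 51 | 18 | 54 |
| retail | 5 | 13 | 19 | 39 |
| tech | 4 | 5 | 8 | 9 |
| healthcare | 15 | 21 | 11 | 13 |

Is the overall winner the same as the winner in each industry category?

Media: Format A 14/51 = 27.5%, the skills-based format 18/54 = 33.3% → the skills-based format
Retail: Format A 5/13 = 38.5%, the skills-based format 19/39 = 48.7% → the skills-based format
Tech: Format A 4/5 = 80.0%, the skills-based format 8/9 = 88.9% → the skills-based format
Healthcare: Format A 15/21 = 71.4%, the skills-based format 11/13 = 84.6% → the skills-based format
Overall: Format A 38/90 = 42.2%, the skills-based format 56/115 = 48.7% → the skills-based format
The skills-based format wins overall and in every industry group — no reversal.

Yes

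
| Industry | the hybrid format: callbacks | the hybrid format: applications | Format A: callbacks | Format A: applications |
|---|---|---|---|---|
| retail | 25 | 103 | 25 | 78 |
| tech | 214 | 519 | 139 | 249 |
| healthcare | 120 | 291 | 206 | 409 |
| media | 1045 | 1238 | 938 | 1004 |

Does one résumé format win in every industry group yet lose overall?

No

Retail: the hybrid format 25/103 = 24.3%, Format A 25/78 = 32.1% → Format A
Tech: the hybrid format 214/519 = 41.2%, Format A 139/249 = 55.8% → Format A
Healthcare: the hybrid format 120/291 = 41.2%, Format A 206/409 = 50.4% → Format A
Media: the hybrid format 1045/1238 = 84.4%, Format A 938/1004 = 93.4% → Format A
Overall: the hybrid format 1404/2151 = 65.3%, Format A 1308/1740 = 75.2% → Format A
Format A wins overall and in every industry group — no reversal.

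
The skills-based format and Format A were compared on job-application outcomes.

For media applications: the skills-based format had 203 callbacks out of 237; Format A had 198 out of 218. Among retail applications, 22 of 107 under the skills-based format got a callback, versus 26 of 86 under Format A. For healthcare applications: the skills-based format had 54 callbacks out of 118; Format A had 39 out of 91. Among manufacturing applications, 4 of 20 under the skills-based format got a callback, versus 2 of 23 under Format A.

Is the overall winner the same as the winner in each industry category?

Media: the skills-based format 203/237 = 85.7%, Format A 198/218 = 90.8% → Format A
Retail: the skills-based format 22/107 = 20.6%, Format A 26/86 = 30.2% → Format A
Healthcare: the skills-based format 54/118 = 45.8%, Format A 39/91 = 42.9% → the skills-based format
Manufacturing: the skills-based format 4/20 = 20.0%, Format A 2/23 = 8.7% → the skills-based format
Overall: the skills-based format 283/482 = 58.7%, Format A 265/418 = 63.4% → Format A
Neither sweeps: the skills-based format wins 2 of 4 groups, Format A wins 2. Format A wins overall but not every group — no Simpson reversal.

No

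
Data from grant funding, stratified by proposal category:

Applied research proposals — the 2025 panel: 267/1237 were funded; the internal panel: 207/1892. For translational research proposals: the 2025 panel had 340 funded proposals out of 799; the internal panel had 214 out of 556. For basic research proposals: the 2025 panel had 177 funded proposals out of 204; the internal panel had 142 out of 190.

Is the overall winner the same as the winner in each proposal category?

Applied research: the 2025 panel 267/1237 = 21.6%, the internal panel 207/1892 = 10.9% → the 2025 panel
Translational research: the 2025 panel 340/799 = 42.6%, the internal panel 214/556 = 38.5% → the 2025 panel
Basic research: the 2025 panel 177/204 = 86.8%, the internal panel 142/190 = 74.7% → the 2025 panel
Overall: the 2025 panel 784/2240 = 35.0%, the internal panel 563/2638 = 21.3% → the 2025 panel
The 2025 panel wins overall and in every proposal group — no reversal.

Yes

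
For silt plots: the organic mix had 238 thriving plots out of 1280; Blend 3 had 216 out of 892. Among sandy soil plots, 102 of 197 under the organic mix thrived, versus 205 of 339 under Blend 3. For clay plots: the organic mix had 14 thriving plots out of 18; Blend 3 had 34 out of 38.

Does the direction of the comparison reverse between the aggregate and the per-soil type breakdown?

No

Silt: the organic mix 238/1280 = 18.6%, Blend 3 216/892 = 24.2% → Blend 3
Sandy soil: the organic mix 102/197 = 51.8%, Blend 3 205/339 = 60.5% → Blend 3
Clay: the organic mix 14/18 = 77.8%, Blend 3 34/38 = 89.5% → Blend 3
Overall: the organic mix 354/1495 = 23.7%, Blend 3 455/1269 = 35.9% → Blend 3
Blend 3 wins overall and in every soil group — no reversal.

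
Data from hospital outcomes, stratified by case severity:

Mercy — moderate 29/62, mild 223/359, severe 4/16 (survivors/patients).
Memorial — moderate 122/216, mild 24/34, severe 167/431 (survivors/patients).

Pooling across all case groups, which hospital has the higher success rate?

Moderate: Mercy 29/62 = 46.8%, Memorial 122/216 = 56.5% → Memorial
Mild: Mercy 223/359 = 62.1%, Memorial 24/34 = 70.6% → Memorial
Severe: Mercy 4/16 = 25.0%, Memorial 167/431 = 38.7% → Memorial
Overall: Mercy 256/437 = 58.6%, Memorial 313/681 = 46.0% → Mercy
(Memorial wins every case group but Mercy wins overall — Memorial's patients skew toward the low-rate severe group.)

Mercy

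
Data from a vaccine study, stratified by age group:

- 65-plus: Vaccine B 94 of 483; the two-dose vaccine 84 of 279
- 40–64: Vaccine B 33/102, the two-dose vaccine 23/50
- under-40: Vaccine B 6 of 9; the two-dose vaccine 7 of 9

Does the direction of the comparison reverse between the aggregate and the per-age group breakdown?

No

65-plus: Vaccine B 94/483 = 19.5%, the two-dose vaccine 84/279 = 30.1% → the two-dose vaccine
40–64: Vaccine B 33/102 = 32.4%, the two-dose vaccine 23/50 = 46.0% → the two-dose vaccine
Under-40: Vaccine B 6/9 = 66.7%, the two-dose vaccine 7/9 = 77.8% → the two-dose vaccine
Overall: Vaccine B 133/594 = 22.4%, the two-dose vaccine 114/338 = 33.7% → the two-dose vaccine
The two-dose vaccine wins overall and in every age group — no reversal.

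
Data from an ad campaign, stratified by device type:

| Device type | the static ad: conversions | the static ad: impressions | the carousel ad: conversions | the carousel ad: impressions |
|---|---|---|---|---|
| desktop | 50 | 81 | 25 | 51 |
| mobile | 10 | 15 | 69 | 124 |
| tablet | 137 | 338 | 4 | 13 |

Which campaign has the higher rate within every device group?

Desktop: the static ad 50/81 = 61.7%, the carousel ad 25/51 = 49.0% → the static ad
Mobile: the static ad 10/15 = 66.7%, the carousel ad 69/124 = 55.6% → the static ad
Tablet: the static ad 137/338 = 40.5%, the carousel ad 4/13 = 30.8% → the static ad
The static ad has the higher rate in all 3 groups.

the static ad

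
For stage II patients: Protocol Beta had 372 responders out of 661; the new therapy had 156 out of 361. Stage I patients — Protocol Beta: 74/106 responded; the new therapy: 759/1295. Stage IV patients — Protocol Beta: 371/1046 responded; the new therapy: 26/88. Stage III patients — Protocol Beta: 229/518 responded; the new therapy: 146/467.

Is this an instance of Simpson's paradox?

Stage II: Protocol Beta 372/661 = 56.3%, the new therapy 156/361 = 43.2% → Protocol Beta
Stage I: Protocol Beta 74/106 = 69.8%, the new therapy 759/1295 = 58.6% → Protocol Beta
Stage IV: Protocol Beta 371/1046 = 35.5%, the new therapy 26/88 = 29.5% → Protocol Beta
Stage III: Protocol Beta 229/518 = 44.2%, the new therapy 146/467 = 31.3% → Protocol Beta
Overall: Protocol Beta 1046/2331 = 44.9%, the new therapy 1087/2211 = 49.2% → the new therapy
Protocol Beta wins each disease group but the new therapy wins overall — the comparison reverses. Protocol Beta's patients skew toward stage IV, which has a lower base rate.

Yes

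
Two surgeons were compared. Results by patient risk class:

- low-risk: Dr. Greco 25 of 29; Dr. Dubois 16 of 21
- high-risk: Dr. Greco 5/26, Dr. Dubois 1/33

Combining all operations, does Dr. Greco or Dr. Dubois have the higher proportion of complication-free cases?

Low-risk: Dr. Greco 25/29 = 86.2%, Dr. Dubois 16/21 = 76.2% → Dr. Greco
High-risk: Dr. Greco 5/26 = 19.2%, Dr. Dubois 1/33 = 3.0% → Dr. Greco
Overall: Dr. Greco 30/55 = 54.5%, Dr. Dubois 17/54 = 31.5% → Dr. Greco

Dr. Greco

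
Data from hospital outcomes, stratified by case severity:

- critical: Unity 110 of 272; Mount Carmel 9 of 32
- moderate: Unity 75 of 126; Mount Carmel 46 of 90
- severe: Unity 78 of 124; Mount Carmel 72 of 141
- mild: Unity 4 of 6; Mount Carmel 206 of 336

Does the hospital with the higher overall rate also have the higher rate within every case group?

Critical: Unity 110/272 = 40.4%, Mount Carmel 9/32 = 28.1% → Unity
Moderate: Unity 75/126 = 59.5%, Mount Carmel 46/90 = 51.1% → Unity
Severe: Unity 78/124 = 62.9%, Mount Carmel 72/141 = 51.1% → Unity
Mild: Unity 4/6 = 66.7%, Mount Carmel 206/336 = 61.3% → Unity
Overall: Unity 267/528 = 50.6%, Mount Carmel 333/599 = 55.6% → Mount Carmel
Unity wins each case group but Mount Carmel wins overall — the comparison reverses. Unity's patients skew toward critical, which has a lower base rate.

No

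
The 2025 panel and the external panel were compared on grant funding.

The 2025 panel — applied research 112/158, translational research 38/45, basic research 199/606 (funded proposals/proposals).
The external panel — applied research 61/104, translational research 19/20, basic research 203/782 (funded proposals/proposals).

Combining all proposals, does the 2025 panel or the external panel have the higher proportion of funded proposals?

Applied research: the 2025 panel 112/158 = 70.9%, the external panel 61/104 = 58.7% → the 2025 panel
Translational research: the 2025 panel 38/45 = 84.4%, the external panel 19/20 = 95.0% → the external panel
Basic research: the 2025 panel 199/606 = 32.8%, the external panel 203/782 = 26.0% → the 2025 panel
Overall: the 2025 panel 349/809 = 43.1%, the external panel 283/906 = 31.2% → the 2025 panel
(Neither sweeps every proposal group, but the 2025 panel has the higher pooled rate.)

the 2025 panel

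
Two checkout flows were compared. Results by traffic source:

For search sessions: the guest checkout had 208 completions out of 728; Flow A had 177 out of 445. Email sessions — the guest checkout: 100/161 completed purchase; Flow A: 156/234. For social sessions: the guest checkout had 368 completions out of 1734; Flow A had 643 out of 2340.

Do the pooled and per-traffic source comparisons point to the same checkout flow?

Search: the guest checkout 208/728 = 28.6%, Flow A 177/445 = 39.8% → Flow A
Email: the guest checkout 100/161 = 62.1%, Flow A 156/234 = 66.7% → Flow A
Social: the guest checkout 368/1734 = 21.2%, Flow A 643/2340 = 27.5% → Flow A
Overall: the guest checkout 676/2623 = 25.8%, Flow A 976/3019 = 32.3% → Flow A
Flow A wins overall and in every traffic group — no reversal.

Yes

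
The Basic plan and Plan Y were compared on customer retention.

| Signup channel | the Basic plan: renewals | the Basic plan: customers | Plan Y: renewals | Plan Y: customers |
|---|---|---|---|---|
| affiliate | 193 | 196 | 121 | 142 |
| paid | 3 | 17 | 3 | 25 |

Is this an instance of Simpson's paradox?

Affiliate: the Basic plan 193/196 = 98.5%, Plan Y 121/142 = 85.2% → the Basic plan
Paid: the Basic plan 3/17 = 17.6%, Plan Y 3/25 = 12.0% → the Basic plan
Overall: the Basic plan 196/213 = 92.0%, Plan Y 124/167 = 74.3% → the Basic plan
The Basic plan wins overall and in every signup group — no reversal.

No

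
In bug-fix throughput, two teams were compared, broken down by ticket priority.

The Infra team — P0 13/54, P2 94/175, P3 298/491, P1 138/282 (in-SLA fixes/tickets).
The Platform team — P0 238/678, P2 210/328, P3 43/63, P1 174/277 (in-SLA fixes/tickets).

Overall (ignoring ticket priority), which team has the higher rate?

the Infra team

P0: the Infra team 13/54 = 24.1%, the Platform team 238/678 = 35.1% → the Platform team
P2: the Infra team 94/175 = 53.7%, the Platform team 210/328 = 64.0% → the Platform team
P3: the Infra team 298/491 = 60.7%, the Platform team 43/63 = 68.3% → the Platform team
P1: the Infra team 138/282 = 48.9%, the Platform team 174/277 = 62.8% → the Platform team
Overall: the Infra team 543/1002 = 54.2%, the Platform team 665/1346 = 49.4% → the Infra team
(The Platform team wins every ticket group but the Infra team wins overall — the Platform team's tickets skew toward the low-rate P0 group.)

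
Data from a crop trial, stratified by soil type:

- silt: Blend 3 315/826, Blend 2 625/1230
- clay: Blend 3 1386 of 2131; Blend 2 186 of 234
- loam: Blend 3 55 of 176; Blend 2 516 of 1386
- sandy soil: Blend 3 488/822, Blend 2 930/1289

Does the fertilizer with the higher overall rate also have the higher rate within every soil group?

Silt: Blend 3 315/826 = 38.1%, Blend 2 625/1230 = 50.8% → Blend 2
Clay: Blend 3 1386/2131 = 65.0%, Blend 2 186/234 = 79.5% → Blend 2
Loam: Blend 3 55/176 = 31.2%, Blend 2 516/1386 = 37.2% → Blend 2
Sandy soil: Blend 3 488/822 = 59.4%, Blend 2 930/1289 = 72.1% → Blend 2
Overall: Blend 3 2244/3955 = 56.7%, Blend 2 2257/4139 = 54.5% → Blend 3
Blend 2 wins each soil group but Blend 3 wins overall — the comparison reverses. Blend 2's plots skew toward loam, which has a lower base rate.

No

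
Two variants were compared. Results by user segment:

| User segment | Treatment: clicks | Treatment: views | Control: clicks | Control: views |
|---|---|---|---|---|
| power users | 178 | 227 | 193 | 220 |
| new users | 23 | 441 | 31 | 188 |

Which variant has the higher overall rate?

Power users: Treatment 178/227 = 78.4%, Control 193/220 = 87.7% → Control
New users: Treatment 23/441 = 5.2%, Control 31/188 = 16.5% → Control
Overall: Treatment 201/668 = 30.1%, Control 224/408 = 54.9% → Control

Control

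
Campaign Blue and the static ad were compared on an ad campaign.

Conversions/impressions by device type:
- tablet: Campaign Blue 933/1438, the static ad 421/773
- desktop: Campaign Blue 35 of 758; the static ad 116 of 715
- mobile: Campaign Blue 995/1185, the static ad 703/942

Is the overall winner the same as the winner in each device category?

No

Tablet: Campaign Blue 933/1438 = 64.9%, the static ad 421/773 = 54.5% → Campaign Blue
Desktop: Campaign Blue 35/758 = 4.6%, the static ad 116/715 = 16.2% → the static ad
Mobile: Campaign Blue 995/1185 = 84.0%, the static ad 703/942 = 74.6% → Campaign Blue
Overall: Campaign Blue 1963/3381 = 58.1%, the static ad 1240/2430 = 51.0% → Campaign Blue
Neither sweeps: Campaign Blue wins 2 of 3 groups, the static ad wins 1. Campaign Blue wins overall but not every group — no Simpson reversal.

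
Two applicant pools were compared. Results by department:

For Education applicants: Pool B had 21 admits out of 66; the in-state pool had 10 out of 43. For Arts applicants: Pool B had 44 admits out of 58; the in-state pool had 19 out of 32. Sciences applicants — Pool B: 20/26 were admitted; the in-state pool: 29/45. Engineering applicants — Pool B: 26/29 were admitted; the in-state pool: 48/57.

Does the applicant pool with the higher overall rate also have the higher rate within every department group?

Education: Pool B 21/66 = 31.8%, the in-state pool 10/43 = 23.3% → Pool B
Arts: Pool B 44/58 = 75.9%, the in-state pool 19/32 = 59.4% → Pool B
Sciences: Pool B 20/26 = 76.9%, the in-state pool 29/45 = 64.4% → Pool B
Engineering: Pool B 26/29 = 89.7%, the in-state pool 48/57 = 84.2% → Pool B
Overall: Pool B 111/179 = 62.0%, the in-state pool 106/177 = 59.9% → Pool B
Pool B wins overall and in every department group — no reversal.

Yes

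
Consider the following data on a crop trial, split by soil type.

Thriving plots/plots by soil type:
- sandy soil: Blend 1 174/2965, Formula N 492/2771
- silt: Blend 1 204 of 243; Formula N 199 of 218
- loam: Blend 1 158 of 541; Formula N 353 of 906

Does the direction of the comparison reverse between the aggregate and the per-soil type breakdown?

Sandy soil: Blend 1 174/2965 = 5.9%, Formula N 492/2771 = 17.8% → Formula N
Silt: Blend 1 204/243 = 84.0%, Formula N 199/218 = 91.3% → Formula N
Loam: Blend 1 158/541 = 29.2%, Formula N 353/906 = 39.0% → Formula N
Overall: Blend 1 536/3749 = 14.3%, Formula N 1044/3895 = 26.8% → Formula N
Formula N wins overall and in every soil group — no reversal.

No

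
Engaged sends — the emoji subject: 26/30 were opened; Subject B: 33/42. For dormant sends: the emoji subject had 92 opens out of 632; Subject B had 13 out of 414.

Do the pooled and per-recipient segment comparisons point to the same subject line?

Yes

Engaged: the emoji subject 26/30 = 86.7%, Subject B 33/42 = 78.6% → the emoji subject
Dormant: the emoji subject 92/632 = 14.6%, Subject B 13/414 = 3.1% → the emoji subject
Overall: the emoji subject 118/662 = 17.8%, Subject B 46/456 = 10.1% → the emoji subject
The emoji subject wins overall and in every recipient group — no reversal.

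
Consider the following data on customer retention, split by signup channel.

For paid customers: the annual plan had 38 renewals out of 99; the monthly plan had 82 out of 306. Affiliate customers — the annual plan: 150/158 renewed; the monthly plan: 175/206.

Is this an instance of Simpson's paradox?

Paid: the annual plan 38/99 = 38.4%, the monthly plan 82/306 = 26.8% → the annual plan
Affiliate: the annual plan 150/158 = 94.9%, the monthly plan 175/206 = 85.0% → the annual plan
Overall: the annual plan 188/257 = 73.2%, the monthly plan 257/512 = 50.2% → the annual plan
The annual plan wins overall and in every signup group — no reversal.

No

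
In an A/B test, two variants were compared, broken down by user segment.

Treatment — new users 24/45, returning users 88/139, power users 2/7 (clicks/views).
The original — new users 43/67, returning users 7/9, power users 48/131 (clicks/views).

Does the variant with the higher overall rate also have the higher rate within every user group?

New users: Treatment 24/45 = 53.3%, the original 43/67 = 64.2% → the original
Returning users: Treatment 88/139 = 63.3%, the original 7/9 = 77.8% → the original
Power users: Treatment 2/7 = 28.6%, the original 48/131 = 36.6% → the original
Overall: Treatment 114/191 = 59.7%, the original 98/207 = 47.3% → Treatment
The original wins each user group but Treatment wins overall — the comparison reverses. The original's views skew toward power users, which has a lower base rate.

No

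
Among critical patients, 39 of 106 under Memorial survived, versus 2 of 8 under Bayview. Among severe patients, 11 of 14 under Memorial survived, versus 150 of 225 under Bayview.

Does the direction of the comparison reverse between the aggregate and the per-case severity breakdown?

Yes

Critical: Memorial 39/106 = 36.8%, Bayview 2/8 = 25.0% → Memorial
Severe: Memorial 11/14 = 78.6%, Bayview 150/225 = 66.7% → Memorial
Overall: Memorial 50/120 = 41.7%, Bayview 152/233 = 65.2% → Bayview
Memorial wins each case group but Bayview wins overall — the comparison reverses. Memorial's patients skew toward critical, which has a lower base rate.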